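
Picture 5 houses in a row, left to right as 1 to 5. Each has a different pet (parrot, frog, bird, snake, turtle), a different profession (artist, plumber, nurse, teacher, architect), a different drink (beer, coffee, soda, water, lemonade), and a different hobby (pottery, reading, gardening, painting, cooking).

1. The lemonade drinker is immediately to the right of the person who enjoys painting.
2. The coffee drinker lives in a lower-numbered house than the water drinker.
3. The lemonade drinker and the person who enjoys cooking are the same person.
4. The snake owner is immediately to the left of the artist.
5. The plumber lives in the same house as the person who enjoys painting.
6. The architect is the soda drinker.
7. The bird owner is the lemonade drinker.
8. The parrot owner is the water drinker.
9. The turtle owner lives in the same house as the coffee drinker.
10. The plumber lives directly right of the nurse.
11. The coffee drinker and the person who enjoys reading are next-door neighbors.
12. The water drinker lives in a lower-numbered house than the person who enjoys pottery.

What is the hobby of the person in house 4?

The bird owner is narrowed to house 3 or 4 or 5; consider each.
Placing it in house 3 and house 5 leads to a contradiction, so it's in house 4.
From clue 7, the lemonade drinker must be in house 4.
That leaves frog as the pet for house 5.
From clue 1, the person who enjoys painting must be in house 3.
Clue 3: the person who enjoys cooking is in house 4.
Clue 5 places the plumber in house 3.
Clue 10 places the nurse in house 2.
By clue 4, the snake owner is in house 3.
House 1's pet must be turtle (nothing else left).
That leaves parrot as the pet for house 2.
That leaves artist as the profession for house 4.
So house 5 gets pottery for hobby.
By clue 8, the water drinker is in house 2.
The coffee drinker is in house 1 (clue 9).
By clue 11, the person who enjoys reading is in house 2.
House 3's drink must be beer (nothing else left).
That leaves soda as the drink for house 5.
That leaves gardening as the hobby for house 1.
By clue 6, the architect is in house 5.
House 1 profession: only teacher fits.
So: house 1 = turtle/teacher/coffee/gardening, house 2 = parrot/nurse/water/reading, house 3 = snake/plumber/beer/painting, house 4 = bird/artist/lemonade/cooking, house 5 = frog/architect/soda/pottery.

cooking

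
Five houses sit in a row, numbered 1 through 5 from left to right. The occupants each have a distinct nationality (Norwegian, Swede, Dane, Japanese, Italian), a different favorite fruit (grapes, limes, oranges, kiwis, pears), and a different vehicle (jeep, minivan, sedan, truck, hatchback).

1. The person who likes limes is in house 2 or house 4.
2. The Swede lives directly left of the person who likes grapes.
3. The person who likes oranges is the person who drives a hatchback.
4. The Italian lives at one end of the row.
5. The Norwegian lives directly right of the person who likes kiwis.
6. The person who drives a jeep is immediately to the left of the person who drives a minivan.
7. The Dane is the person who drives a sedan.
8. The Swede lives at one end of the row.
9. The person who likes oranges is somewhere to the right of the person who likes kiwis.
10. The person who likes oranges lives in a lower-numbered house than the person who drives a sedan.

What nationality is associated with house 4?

Clue 8 places the Swede in house 1.
House 5's nationality must be Italian (nothing else left).
Clue 2 places the person who likes grapes in house 2.
The only favorite fruit still possible for house 1 is kiwis.
House 3's favorite fruit must be oranges (nothing else left).
So house 4 gets limes for favorite fruit.
That leaves pears as the favorite fruit for house 5.
From clue 3, the person who drives a hatchback must be in house 3.
Clue 5: the Norwegian is in house 2.
Clue 10: the person who drives a sedan is in house 4.
Clue 6: the person who drives a jeep is in house 1.
From clue 6, the person who drives a minivan must be in house 2.
Clue 7: the Dane is in house 4.
House 3's nationality must be Japanese (nothing else left).
House 5's vehicle must be truck (nothing else left).
So: house 1 = Swede/kiwis/jeep, house 2 = Norwegian/grapes/minivan, house 3 = Japanese/oranges/hatchback, house 4 = Dane/limes/sedan, house 5 = Italian/pears/truck.

Dane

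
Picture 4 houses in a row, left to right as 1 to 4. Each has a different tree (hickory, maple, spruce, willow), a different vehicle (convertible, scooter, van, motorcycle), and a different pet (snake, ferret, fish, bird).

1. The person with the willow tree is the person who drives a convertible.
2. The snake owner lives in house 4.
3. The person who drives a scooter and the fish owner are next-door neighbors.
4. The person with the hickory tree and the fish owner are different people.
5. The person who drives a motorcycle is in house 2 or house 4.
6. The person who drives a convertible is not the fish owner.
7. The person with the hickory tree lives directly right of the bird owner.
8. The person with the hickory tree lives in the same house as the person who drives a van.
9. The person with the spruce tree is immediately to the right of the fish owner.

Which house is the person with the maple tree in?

Clue 2: the snake owner is in house 4.
The person who drives a motorcycle is narrowed to house 2 or 4; consider each.
Placing it in house 4 leads to a contradiction, so it's in house 2.
That leaves maple as the tree for house 2.
House 1 tree: only willow fits.
The only pet still possible for house 1 is ferret.
The person who drives a convertible is in house 1 (clue 1).
The person with the hickory tree is narrowed to house 3 or 4; consider each.
Placing it in house 3 leads to a contradiction, so it's in house 4.
Clue 7 places the bird owner in house 3.
By clue 8, the person who drives a van is in house 4.
So house 3 gets spruce for tree.
House 3's vehicle must be scooter (nothing else left).
House 2 pet: only fish fits.
So: house 1 = willow/convertible/ferret, house 2 = maple/motorcycle/fish, house 3 = spruce/scooter/bird, house 4 = hickory/van/snake.

2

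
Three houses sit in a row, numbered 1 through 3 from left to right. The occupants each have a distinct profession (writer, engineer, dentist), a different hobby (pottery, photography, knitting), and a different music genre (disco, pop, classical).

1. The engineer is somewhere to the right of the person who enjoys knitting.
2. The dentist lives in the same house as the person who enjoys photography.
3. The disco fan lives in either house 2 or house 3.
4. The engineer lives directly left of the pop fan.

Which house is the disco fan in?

The engineer is in house 2 (clue 4).
From clue 4, the pop fan must be in house 3.
That leaves classical as the music genre for house 1.
The only music genre still possible for house 2 is disco.
By clue 1, the person who enjoys knitting is in house 1.
House 2 hobby: only pottery fits.
House 3 hobby: only photography fits.
From clue 2, the dentist must be in house 3.
House 1 profession: only writer fits.
So: house 1 = writer/knitting/classical, house 2 = engineer/pottery/disco, house 3 = dentist/photography/pop.

2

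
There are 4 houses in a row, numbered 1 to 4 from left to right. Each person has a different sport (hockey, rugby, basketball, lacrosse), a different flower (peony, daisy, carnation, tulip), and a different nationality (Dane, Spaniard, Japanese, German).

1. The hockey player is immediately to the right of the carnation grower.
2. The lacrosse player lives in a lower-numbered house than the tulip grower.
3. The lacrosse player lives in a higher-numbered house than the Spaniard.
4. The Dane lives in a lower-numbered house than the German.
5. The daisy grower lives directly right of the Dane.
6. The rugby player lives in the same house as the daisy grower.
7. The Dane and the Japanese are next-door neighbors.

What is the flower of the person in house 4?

daisy

House 1's sport must be basketball (nothing else left).
The lacrosse player is narrowed to house 2 or 3; consider each.
Placing it in house 3 leads to a contradiction, so it's in house 2.
By clue 3, the Spaniard is in house 1.
The only flower still possible for house 1 is peony.
So house 2 gets carnation for flower.
From clue 1, the hockey player must be in house 3.
House 4 sport: only rugby fits.
Clue 6: the daisy grower is in house 4.
The only flower still possible for house 3 is tulip.
By clue 5, the Dane is in house 3.
The only nationality still possible for house 2 is Japanese.
House 4's nationality must be German (nothing else left).
So: house 1 = basketball/peony/Spaniard, house 2 = lacrosse/carnation/Japanese, house 3 = hockey/tulip/Dane, house 4 = rugby/daisy/German.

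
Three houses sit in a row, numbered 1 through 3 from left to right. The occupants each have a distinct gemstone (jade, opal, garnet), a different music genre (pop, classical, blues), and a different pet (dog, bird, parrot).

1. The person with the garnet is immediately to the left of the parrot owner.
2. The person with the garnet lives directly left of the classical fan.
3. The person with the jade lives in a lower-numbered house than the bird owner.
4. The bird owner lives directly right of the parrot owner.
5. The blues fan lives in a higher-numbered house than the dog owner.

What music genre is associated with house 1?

pop

By clue 4, the bird owner is in house 3.
From clue 4, the parrot owner must be in house 2.
The only gemstone still possible for house 3 is opal.
So house 1 gets pop for music genre.
So house 1 gets dog for pet.
By clue 1, the person with the garnet is in house 1.
The classical fan is in house 2 (clue 2).
House 2 gemstone: only jade fits.
House 3 music genre: only blues fits.
So: house 1 = garnet/pop/dog, house 2 = jade/classical/parrot, house 3 = opal/blues/bird.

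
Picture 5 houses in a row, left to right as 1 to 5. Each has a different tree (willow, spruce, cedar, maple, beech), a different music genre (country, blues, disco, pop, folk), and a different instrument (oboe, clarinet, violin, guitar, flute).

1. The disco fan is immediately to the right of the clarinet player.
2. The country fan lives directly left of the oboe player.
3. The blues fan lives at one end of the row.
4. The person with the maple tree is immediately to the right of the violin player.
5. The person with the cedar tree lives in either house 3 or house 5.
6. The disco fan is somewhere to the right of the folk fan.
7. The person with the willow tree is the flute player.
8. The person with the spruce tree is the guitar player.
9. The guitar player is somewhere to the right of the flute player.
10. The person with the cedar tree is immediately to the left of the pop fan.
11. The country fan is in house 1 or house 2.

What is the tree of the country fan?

Clue 10 places the person with the cedar tree in house 3.
The pop fan is in house 4 (clue 10).
So house 5 gets guitar for instrument.
From clue 8, the person with the spruce tree must be in house 5.
The person with the maple tree is narrowed to house 2 or 4; consider each.
Placing it in house 4 leads to a contradiction, so it's in house 2.
From clue 4, the violin player must be in house 1.
House 3's instrument must be oboe (nothing else left).
From clue 2, the country fan must be in house 2.
The person with the willow tree is in house 4 (clue 7).
By clue 7, the flute player is in house 4.
That leaves beech as the tree for house 1.
House 2's instrument must be clarinet (nothing else left).
By clue 1, the disco fan is in house 3.
From clue 6, the folk fan must be in house 1.
House 5's music genre must be blues (nothing else left).
So: house 1 = beech/folk/violin, house 2 = maple/country/clarinet, house 3 = cedar/disco/oboe, house 4 = willow/pop/flute, house 5 = spruce/blues/guitar.

maple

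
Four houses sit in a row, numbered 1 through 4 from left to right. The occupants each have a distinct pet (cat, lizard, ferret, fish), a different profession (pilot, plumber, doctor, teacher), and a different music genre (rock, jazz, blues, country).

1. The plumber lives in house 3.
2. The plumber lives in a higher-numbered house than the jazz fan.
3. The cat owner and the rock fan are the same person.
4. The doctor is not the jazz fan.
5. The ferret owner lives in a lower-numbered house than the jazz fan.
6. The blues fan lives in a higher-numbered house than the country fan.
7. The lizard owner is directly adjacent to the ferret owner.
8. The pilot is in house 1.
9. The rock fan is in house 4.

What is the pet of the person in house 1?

ferret

The plumber is in house 3 (clue 1).
By clue 5, the ferret owner is in house 1.
Clue 5: the jazz fan is in house 2.
From clue 7, the lizard owner must be in house 2.
Clue 8 places the pilot in house 1.
By clue 9, the rock fan is in house 4.
That leaves country as the music genre for house 1.
House 3's music genre must be blues (nothing else left).
By clue 3, the cat owner is in house 4.
From clue 4, the doctor must be in house 4.
House 3's pet must be fish (nothing else left).
So house 2 gets teacher for profession.
So: house 1 = ferret/pilot/country, house 2 = lizard/teacher/jazz, house 3 = fish/plumber/blues, house 4 = cat/doctor/rock.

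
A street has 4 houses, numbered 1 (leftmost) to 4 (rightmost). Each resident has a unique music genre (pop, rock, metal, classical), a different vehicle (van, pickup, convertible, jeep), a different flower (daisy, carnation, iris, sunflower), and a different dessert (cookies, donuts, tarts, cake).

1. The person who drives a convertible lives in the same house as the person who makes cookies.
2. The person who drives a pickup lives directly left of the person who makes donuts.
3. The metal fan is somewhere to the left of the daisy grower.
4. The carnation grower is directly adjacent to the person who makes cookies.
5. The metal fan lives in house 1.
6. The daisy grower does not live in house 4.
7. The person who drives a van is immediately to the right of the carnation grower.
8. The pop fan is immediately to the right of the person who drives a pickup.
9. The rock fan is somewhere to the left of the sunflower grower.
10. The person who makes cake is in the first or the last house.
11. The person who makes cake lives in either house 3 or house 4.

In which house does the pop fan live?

3

The metal fan is in house 1 (clue 5).
From clue 11, the person who makes cake must be in house 4.
That leaves classical as the music genre for house 4.
The pop fan is narrowed to house 2 or 3; consider each.
Placing it in house 2 leads to a contradiction, so it's in house 3.
The person who drives a pickup is in house 2 (clue 8).
That leaves rock as the music genre for house 2.
From clue 2, the person who makes donuts must be in house 3.
By clue 4, the carnation grower is in house 2.
By clue 7, the person who drives a van is in house 3.
The only vehicle still possible for house 1 is convertible.
That leaves jeep as the vehicle for house 4.
So house 1 gets iris for flower.
That leaves sunflower as the flower for house 4.
So house 2 gets tarts for dessert.
That leaves daisy as the flower for house 3.
That leaves cookies as the dessert for house 1.
So: house 1 = metal/convertible/iris/cookies, house 2 = rock/pickup/carnation/tarts, house 3 = pop/van/daisy/donuts, house 4 = classical/jeep/sunflower/cake.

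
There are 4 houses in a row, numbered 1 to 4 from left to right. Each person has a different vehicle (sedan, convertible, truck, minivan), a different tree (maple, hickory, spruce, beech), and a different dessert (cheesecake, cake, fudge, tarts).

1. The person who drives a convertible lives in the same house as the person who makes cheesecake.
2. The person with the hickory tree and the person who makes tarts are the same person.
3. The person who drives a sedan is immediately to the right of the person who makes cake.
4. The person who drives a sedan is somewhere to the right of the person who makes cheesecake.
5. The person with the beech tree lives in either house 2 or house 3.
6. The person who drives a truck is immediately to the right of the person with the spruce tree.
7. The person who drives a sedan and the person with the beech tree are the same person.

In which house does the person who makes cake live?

The person who drives a convertible is narrowed to house 1 or 2; consider each.
Placing it in house 2 leads to a contradiction, so it's in house 1.
Clue 1 places the person who makes cheesecake in house 1.
That leaves cake as the dessert for house 2.
The person who drives a sedan is in house 3 (clue 3).
Clue 7 places the person with the beech tree in house 3.
Clue 2 places the person who makes tarts in house 4.
Clue 6: the person who drives a truck is in house 2.
Clue 6 places the person with the spruce tree in house 1.
That leaves minivan as the vehicle for house 4.
House 2 tree: only maple fits.
So house 4 gets hickory for tree.
So house 3 gets fudge for dessert.
So: house 1 = convertible/spruce/cheesecake, house 2 = truck/maple/cake, house 3 = sedan/beech/fudge, house 4 = minivan/hickory/tarts.

2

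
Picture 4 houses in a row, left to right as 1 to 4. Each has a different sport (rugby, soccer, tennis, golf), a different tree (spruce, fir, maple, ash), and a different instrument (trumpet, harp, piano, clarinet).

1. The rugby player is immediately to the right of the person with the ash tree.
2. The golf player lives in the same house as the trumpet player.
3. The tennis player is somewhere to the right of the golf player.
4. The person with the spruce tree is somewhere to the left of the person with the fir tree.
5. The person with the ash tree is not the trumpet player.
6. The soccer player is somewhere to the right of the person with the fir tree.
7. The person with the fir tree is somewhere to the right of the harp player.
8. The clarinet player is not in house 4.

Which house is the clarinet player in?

The only sport still possible for house 1 is golf.
So house 4 gets maple for tree.
By clue 2, the trumpet player is in house 1.
So house 1 gets spruce for tree.
House 2 instrument: only harp fits.
The only instrument still possible for house 3 is clarinet.
The only instrument still possible for house 4 is piano.
Clue 7 places the person with the fir tree in house 3.
So house 2 gets tennis for sport.
House 2 tree: only ash fits.
The rugby player is in house 3 (clue 1).
By clue 6, the soccer player is in house 4.
So: house 1 = golf/spruce/trumpet, house 2 = tennis/ash/harp, house 3 = rugby/fir/clarinet, house 4 = soccer/maple/piano.

3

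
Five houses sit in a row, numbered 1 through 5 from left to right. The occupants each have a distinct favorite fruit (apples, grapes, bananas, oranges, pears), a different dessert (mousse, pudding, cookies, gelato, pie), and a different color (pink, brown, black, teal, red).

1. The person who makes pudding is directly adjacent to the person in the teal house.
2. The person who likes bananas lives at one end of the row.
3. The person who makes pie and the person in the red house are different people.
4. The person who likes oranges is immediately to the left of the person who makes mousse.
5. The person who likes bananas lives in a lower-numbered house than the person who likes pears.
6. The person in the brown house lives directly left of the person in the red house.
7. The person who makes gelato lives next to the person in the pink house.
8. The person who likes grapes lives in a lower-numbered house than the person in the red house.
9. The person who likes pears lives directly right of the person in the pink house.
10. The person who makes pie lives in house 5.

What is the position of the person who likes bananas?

Clue 5 places the person who likes bananas in house 1.
Clue 10 places the person who makes pie in house 5.
The person who likes grapes is narrowed to house 2 or 3; consider each.
Placing it in house 3 leads to a contradiction, so it's in house 2.
House 3 favorite fruit: only oranges fits.
Clue 4 places the person who makes mousse in house 4.
House 5 color: only black fits.
House 1 color: only teal fits.
House 2's color must be brown (nothing else left).
The person who makes pudding is in house 2 (clue 1).
From clue 6, the person in the red house must be in house 3.
That leaves cookies as the dessert for house 1.
That leaves gelato as the dessert for house 3.
That leaves pink as the color for house 4.
Clue 9: the person who likes pears is in house 5.
House 4's favorite fruit must be apples (nothing else left).
So: house 1 = bananas/cookies/teal, house 2 = grapes/pudding/brown, house 3 = oranges/gelato/red, house 4 = apples/mousse/pink, house 5 = pears/pie/black.

1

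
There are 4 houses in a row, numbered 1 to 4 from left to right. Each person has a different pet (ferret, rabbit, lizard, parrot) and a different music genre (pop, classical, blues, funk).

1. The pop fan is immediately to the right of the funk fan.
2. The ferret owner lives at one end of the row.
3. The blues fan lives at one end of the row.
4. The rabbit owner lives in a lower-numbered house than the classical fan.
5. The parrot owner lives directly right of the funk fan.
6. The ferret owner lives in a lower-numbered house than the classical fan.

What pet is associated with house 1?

ferret

Clue 6: the ferret owner is in house 1.
The rabbit owner is narrowed to house 2 or 3; consider each.
Placing it in house 3 leads to a contradiction, so it's in house 2.
That leaves blues as the music genre for house 1.
House 2's music genre must be funk (nothing else left).
By clue 1, the pop fan is in house 3.
Clue 5: the parrot owner is in house 3.
The only pet still possible for house 4 is lizard.
House 4's music genre must be classical (nothing else left).
So: house 1 = ferret/blues, house 2 = rabbit/funk, house 3 = parrot/pop, house 4 = lizard/classical.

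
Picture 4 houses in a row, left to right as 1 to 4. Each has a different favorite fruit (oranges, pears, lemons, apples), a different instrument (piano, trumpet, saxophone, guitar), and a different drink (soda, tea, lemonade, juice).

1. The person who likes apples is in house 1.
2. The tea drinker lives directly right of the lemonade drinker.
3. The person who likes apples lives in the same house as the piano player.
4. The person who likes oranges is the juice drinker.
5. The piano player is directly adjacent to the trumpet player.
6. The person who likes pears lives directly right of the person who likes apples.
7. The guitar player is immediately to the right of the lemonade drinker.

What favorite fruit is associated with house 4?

oranges

Clue 1: the person who likes apples is in house 1.
Clue 3: the piano player is in house 1.
Clue 5 places the trumpet player in house 2.
By clue 6, the person who likes pears is in house 2.
House 1 drink: only soda fits.
The only drink still possible for house 2 is lemonade.
From clue 2, the tea drinker must be in house 3.
The guitar player is in house 3 (clue 7).
House 4 instrument: only saxophone fits.
So house 4 gets juice for drink.
Clue 4 places the person who likes oranges in house 4.
House 3 favorite fruit: only lemons fits.
So: house 1 = apples/piano/soda, house 2 = pears/trumpet/lemonade, house 3 = lemons/guitar/tea, house 4 = oranges/saxophone/juice.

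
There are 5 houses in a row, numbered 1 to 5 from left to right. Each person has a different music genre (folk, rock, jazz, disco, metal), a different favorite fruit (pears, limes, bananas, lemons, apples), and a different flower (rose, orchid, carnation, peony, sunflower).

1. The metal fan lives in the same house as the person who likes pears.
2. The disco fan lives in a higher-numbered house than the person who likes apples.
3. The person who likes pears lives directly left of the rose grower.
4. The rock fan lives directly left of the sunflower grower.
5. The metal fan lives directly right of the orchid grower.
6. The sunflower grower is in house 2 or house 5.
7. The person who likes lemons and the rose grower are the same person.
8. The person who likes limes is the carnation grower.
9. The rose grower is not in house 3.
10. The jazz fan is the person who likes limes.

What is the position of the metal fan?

The metal fan is narrowed to house 3 or 4; consider each.
Placing it in house 4 leads to a contradiction, so it's in house 3.
Clue 1: the person who likes pears is in house 3.
From clue 3, the rose grower must be in house 4.
From clue 5, the orchid grower must be in house 2.
Clue 7 places the person who likes lemons in house 4.
House 5 flower: only sunflower fits.
Clue 4 places the rock fan in house 4.
The person who likes limes is in house 1 (clue 8).
By clue 8, the carnation grower is in house 1.
By clue 10, the jazz fan is in house 1.
House 2 favorite fruit: only apples fits.
The only favorite fruit still possible for house 5 is bananas.
House 3 flower: only peony fits.
Clue 2 places the disco fan in house 5.
That leaves folk as the music genre for house 2.
So: house 1 = jazz/limes/carnation, house 2 = folk/apples/orchid, house 3 = metal/pears/peony, house 4 = rock/lemons/rose, house 5 = disco/bananas/sunflower.

3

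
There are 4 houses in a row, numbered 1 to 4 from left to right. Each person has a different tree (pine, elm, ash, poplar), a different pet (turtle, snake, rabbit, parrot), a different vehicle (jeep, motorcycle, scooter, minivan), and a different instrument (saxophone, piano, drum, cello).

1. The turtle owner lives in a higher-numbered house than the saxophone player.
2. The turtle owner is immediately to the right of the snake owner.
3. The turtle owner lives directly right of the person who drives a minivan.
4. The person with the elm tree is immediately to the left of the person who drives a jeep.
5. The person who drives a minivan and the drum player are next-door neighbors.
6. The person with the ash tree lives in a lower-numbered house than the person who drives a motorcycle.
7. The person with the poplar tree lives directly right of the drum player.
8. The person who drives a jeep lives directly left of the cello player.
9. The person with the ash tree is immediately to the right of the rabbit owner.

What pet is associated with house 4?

turtle

The person with the ash tree is narrowed to house 2 or 3; consider each.
Placing it in house 3 leads to a contradiction, so it's in house 2.
From clue 9, the rabbit owner must be in house 1.
Clue 4: the person who drives a jeep is in house 2.
By clue 8, the cello player is in house 3.
So house 1 gets elm for tree.
The only vehicle still possible for house 1 is scooter.
House 3 vehicle: only minivan fits.
House 4's vehicle must be motorcycle (nothing else left).
So house 4 gets piano for instrument.
Clue 3 places the turtle owner in house 4.
By clue 7, the person with the poplar tree is in house 3.
The only tree still possible for house 4 is pine.
That leaves saxophone as the instrument for house 1.
House 2 instrument: only drum fits.
Clue 2: the snake owner is in house 3.
The only pet still possible for house 2 is parrot.
So: house 1 = elm/rabbit/scooter/saxophone, house 2 = ash/parrot/jeep/drum, house 3 = poplar/snake/minivan/cello, house 4 = pine/turtle/motorcycle/piano.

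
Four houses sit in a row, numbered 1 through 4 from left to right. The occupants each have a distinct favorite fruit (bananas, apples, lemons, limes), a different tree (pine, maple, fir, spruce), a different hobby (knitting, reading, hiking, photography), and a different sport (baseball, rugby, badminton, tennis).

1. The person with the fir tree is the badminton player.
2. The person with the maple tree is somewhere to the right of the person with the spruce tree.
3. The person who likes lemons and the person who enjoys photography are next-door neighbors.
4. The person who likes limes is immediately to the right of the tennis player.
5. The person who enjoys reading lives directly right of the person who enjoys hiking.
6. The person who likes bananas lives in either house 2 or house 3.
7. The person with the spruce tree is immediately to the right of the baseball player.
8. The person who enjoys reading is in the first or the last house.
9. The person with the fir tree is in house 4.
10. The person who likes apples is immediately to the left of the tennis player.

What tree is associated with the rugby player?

From clue 8, the person who enjoys reading must be in house 4.
Clue 9 places the person with the fir tree in house 4.
That leaves pine as the tree for house 1.
Clue 1 places the badminton player in house 4.
Clue 2 places the person with the maple tree in house 3.
By clue 2, the person with the spruce tree is in house 2.
Clue 5: the person who enjoys hiking is in house 3.
Clue 7 places the baseball player in house 1.
House 4's favorite fruit must be limes (nothing else left).
By clue 4, the tennis player is in house 3.
By clue 10, the person who likes apples is in house 2.
House 1 favorite fruit: only lemons fits.
The only favorite fruit still possible for house 3 is bananas.
That leaves rugby as the sport for house 2.
Clue 3 places the person who enjoys photography in house 2.
The only hobby still possible for house 1 is knitting.
So: house 1 = lemons/pine/knitting/baseball, house 2 = apples/spruce/photography/rugby, house 3 = bananas/maple/hiking/tennis, house 4 = limes/fir/reading/badminton.

spruce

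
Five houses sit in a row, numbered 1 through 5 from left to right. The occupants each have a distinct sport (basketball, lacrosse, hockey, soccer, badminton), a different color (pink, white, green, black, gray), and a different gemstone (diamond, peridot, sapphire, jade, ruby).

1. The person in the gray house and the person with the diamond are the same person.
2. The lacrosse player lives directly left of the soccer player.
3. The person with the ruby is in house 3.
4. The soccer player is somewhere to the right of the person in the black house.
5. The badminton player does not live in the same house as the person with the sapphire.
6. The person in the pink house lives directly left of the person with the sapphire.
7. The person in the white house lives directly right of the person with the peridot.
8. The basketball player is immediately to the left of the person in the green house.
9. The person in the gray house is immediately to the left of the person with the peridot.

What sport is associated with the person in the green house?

The person with the ruby is in house 3 (clue 3).
From clue 9, the person in the gray house must be in house 1.
Clue 9 places the person with the peridot in house 2.
By clue 7, the person in the white house is in house 3.
That leaves green as the color for house 5.
House 1's gemstone must be diamond (nothing else left).
The person with the sapphire is in house 5 (clue 6).
Clue 8: the basketball player is in house 4.
So house 2 gets black for color.
The only color still possible for house 4 is pink.
The only gemstone still possible for house 4 is jade.
Clue 2 places the lacrosse player in house 2.
Clue 2 places the soccer player in house 3.
That leaves badminton as the sport for house 1.
The only sport still possible for house 5 is hockey.
So: house 1 = badminton/gray/diamond, house 2 = lacrosse/black/peridot, house 3 = soccer/white/ruby, house 4 = basketball/pink/jade, house 5 = hockey/green/sapphire.

hockey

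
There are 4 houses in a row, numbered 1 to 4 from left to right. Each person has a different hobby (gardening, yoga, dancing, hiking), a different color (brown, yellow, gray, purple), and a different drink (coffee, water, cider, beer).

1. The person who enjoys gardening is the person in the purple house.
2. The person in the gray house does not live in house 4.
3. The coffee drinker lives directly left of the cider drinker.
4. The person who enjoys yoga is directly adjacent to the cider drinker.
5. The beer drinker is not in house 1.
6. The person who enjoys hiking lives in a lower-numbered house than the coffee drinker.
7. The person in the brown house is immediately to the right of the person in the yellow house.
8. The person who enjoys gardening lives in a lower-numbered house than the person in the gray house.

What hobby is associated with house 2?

hiking

So house 1 gets water for drink.
House 4's color must be brown (nothing else left).
Clue 7: the person in the yellow house is in house 3.
So house 1 gets purple for color.
That leaves gray as the color for house 2.
From clue 1, the person who enjoys gardening must be in house 1.
House 2 hobby: only hiking fits.
From clue 6, the coffee drinker must be in house 3.
House 2 drink: only beer fits.
So house 4 gets cider for drink.
From clue 4, the person who enjoys yoga must be in house 3.
House 4's hobby must be dancing (nothing else left).
So: house 1 = gardening/purple/water, house 2 = hiking/gray/beer, house 3 = yoga/yellow/coffee, house 4 = dancing/brown/cider.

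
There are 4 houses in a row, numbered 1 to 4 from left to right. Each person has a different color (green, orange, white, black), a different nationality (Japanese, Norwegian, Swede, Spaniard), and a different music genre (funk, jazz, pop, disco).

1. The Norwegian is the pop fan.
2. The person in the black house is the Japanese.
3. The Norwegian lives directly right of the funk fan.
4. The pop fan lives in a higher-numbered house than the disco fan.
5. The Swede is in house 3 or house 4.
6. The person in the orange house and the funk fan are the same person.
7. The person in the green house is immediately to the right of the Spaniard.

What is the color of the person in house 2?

The Swede is narrowed to house 3 or 4; consider each.
Placing it in house 3 leads to a contradiction, so it's in house 4.
House 4's music genre must be jazz (nothing else left).
House 3's music genre must be pop (nothing else left).
From clue 1, the Norwegian must be in house 3.
Clue 3: the funk fan is in house 2.
Clue 6: the person in the orange house is in house 2.
House 1 music genre: only disco fits.
From clue 2, the person in the black house must be in house 1.
From clue 2, the Japanese must be in house 1.
Clue 7: the person in the green house is in house 3.
The Spaniard is in house 2 (clue 7).
The only color still possible for house 4 is white.
So: house 1 = black/Japanese/disco, house 2 = orange/Spaniard/funk, house 3 = green/Norwegian/pop, house 4 = white/Swede/jazz.

orange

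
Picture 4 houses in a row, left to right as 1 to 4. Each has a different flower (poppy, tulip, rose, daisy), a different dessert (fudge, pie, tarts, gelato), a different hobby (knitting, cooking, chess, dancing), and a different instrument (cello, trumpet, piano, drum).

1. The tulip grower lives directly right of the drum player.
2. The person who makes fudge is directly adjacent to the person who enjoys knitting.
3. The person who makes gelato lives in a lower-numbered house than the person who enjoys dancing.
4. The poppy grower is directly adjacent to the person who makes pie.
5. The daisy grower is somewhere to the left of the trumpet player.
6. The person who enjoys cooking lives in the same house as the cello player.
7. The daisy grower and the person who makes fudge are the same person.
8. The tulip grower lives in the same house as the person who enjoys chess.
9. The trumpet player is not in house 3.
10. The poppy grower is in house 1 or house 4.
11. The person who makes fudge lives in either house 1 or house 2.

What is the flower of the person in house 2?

So house 4 gets tarts for dessert.
The daisy grower is narrowed to house 1 or 2; consider each.
Placing it in house 2 leads to a contradiction, so it's in house 1.
Clue 7: the person who makes fudge is in house 1.
From clue 2, the person who enjoys knitting must be in house 2.
Clue 4: the person who makes pie is in house 3.
House 4's flower must be poppy (nothing else left).
House 2's dessert must be gelato (nothing else left).
House 1's hobby must be cooking (nothing else left).
Clue 6: the cello player is in house 1.
By clue 8, the tulip grower is in house 3.
Clue 8: the person who enjoys chess is in house 3.
House 2 flower: only rose fits.
That leaves dancing as the hobby for house 4.
That leaves drum as the instrument for house 2.
House 3 instrument: only piano fits.
That leaves trumpet as the instrument for house 4.
So: house 1 = daisy/fudge/cooking/cello, house 2 = rose/gelato/knitting/drum, house 3 = tulip/pie/chess/piano, house 4 = poppy/tarts/dancing/trumpet.

rose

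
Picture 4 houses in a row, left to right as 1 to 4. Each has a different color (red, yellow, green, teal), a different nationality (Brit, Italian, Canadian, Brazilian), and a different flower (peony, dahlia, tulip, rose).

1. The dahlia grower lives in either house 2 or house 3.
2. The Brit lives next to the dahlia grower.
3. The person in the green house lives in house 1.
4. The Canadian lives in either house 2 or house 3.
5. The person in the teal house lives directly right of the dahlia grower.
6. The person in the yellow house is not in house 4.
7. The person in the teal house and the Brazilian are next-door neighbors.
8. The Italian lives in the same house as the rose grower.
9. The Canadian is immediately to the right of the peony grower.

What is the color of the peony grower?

Clue 3 places the person in the green house in house 1.
The person in the teal house is narrowed to house 3 or 4; consider each.
Placing it in house 4 leads to a contradiction, so it's in house 3.
The dahlia grower is in house 2 (clue 5).
House 4 color: only red fits.
The Canadian is in house 2 (clue 9).
The only color still possible for house 2 is yellow.
House 4's nationality must be Brazilian (nothing else left).
So house 1 gets peony for flower.
By clue 8, the Italian is in house 3.
Clue 8: the rose grower is in house 3.
The only nationality still possible for house 1 is Brit.
The only flower still possible for house 4 is tulip.
So: house 1 = green/Brit/peony, house 2 = yellow/Canadian/dahlia, house 3 = teal/Italian/rose, house 4 = red/Brazilian/tulip.

green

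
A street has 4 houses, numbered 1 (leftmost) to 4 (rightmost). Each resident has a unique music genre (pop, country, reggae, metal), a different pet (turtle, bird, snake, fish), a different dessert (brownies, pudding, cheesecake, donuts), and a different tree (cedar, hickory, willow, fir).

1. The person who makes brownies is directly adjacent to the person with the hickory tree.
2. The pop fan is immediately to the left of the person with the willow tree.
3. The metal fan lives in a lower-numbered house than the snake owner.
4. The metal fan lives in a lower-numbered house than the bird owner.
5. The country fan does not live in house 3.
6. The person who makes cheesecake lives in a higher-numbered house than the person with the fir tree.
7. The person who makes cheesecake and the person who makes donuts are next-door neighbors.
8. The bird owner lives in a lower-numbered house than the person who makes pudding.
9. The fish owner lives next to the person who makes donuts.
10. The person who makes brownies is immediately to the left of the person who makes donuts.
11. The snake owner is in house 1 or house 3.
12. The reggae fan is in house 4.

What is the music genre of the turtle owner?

Clue 11 places the snake owner in house 3.
The reggae fan is in house 4 (clue 12).
That leaves brownies as the dessert for house 1.
The person with the hickory tree is in house 2 (clue 1).
From clue 4, the metal fan must be in house 1.
Clue 10: the person who makes donuts is in house 2.
House 3's music genre must be pop (nothing else left).
House 2 pet: only bird fits.
Clue 2: the person with the willow tree is in house 4.
From clue 7, the person who makes cheesecake must be in house 3.
From clue 9, the fish owner must be in house 1.
House 2's music genre must be country (nothing else left).
The only pet still possible for house 4 is turtle.
House 4's dessert must be pudding (nothing else left).
The person with the fir tree is in house 1 (clue 6).
So house 3 gets cedar for tree.
So: house 1 = metal/fish/brownies/fir, house 2 = country/bird/donuts/hickory, house 3 = pop/snake/cheesecake/cedar, house 4 = reggae/turtle/pudding/willow.

reggae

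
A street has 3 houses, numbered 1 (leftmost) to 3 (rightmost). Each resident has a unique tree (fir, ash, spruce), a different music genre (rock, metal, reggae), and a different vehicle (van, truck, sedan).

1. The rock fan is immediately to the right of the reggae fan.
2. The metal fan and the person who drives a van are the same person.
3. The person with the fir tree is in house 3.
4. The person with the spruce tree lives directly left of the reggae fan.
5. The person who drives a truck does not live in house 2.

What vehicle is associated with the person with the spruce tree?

Clue 3 places the person with the fir tree in house 3.
Clue 4 places the person with the spruce tree in house 1.
The reggae fan is in house 2 (clue 4).
The only tree still possible for house 2 is ash.
House 1's music genre must be metal (nothing else left).
House 3 music genre: only rock fits.
Clue 2: the person who drives a van is in house 1.
That leaves sedan as the vehicle for house 2.
So house 3 gets truck for vehicle.
So: house 1 = spruce/metal/van, house 2 = ash/reggae/sedan, house 3 = fir/rock/truck.

van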